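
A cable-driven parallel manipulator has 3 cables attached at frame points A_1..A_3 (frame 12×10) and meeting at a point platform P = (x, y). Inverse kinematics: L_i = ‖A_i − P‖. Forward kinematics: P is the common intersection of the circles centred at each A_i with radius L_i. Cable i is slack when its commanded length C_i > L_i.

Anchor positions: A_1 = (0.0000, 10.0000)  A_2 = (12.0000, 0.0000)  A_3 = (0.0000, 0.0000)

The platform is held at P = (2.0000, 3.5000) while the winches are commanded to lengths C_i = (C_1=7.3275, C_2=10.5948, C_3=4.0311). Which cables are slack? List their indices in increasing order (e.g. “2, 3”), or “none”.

1

i=1: geometric 6.8007 vs commanded 7.3275 ⇒ slack
i=2: geometric 10.5948 vs commanded 10.5948 ⇒ taut
i=3: geometric 4.0311 vs commanded 4.0311 ⇒ taut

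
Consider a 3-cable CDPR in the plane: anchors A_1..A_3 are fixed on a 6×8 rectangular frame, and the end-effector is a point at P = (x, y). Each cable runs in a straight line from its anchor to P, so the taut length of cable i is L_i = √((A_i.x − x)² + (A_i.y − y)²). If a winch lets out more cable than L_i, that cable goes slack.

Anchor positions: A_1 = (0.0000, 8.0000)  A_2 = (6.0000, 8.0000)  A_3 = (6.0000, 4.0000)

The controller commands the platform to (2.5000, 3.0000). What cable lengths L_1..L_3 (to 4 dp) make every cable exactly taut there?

L_1: Δ = A_1−P = (-2.5000, 5.0000) → ‖Δ‖ = √31.2500 = 5.5902
L_2: Δ = A_2−P = (3.5000, 5.0000) → ‖Δ‖ = √37.2500 = 6.1033
L_3: Δ = A_3−P = (3.5000, 1.0000) → ‖Δ‖ = √13.2500 = 3.6401

(5.5902, 6.1033, 3.6401)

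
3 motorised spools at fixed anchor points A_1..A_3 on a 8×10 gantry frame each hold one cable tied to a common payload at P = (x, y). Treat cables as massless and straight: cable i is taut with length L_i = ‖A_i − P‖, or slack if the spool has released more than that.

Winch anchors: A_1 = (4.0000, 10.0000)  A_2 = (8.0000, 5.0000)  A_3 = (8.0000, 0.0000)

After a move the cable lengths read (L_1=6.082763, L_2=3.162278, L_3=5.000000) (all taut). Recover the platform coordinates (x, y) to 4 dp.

(5.0000, 4.0000)

circle eqns → linear via eq_j − eq_1; set k_j = A_j·A_j − L_j²
k_1 = 16.0000+100.0000−37.0000 = 79.0000
-8.0000·x + 10.0000·y = k_1−k_2 = 0.0000
-8.0000·x + 20.0000·y = k_1−k_3 = 40.0000
solve first two rows → x=5.0000, y=4.0000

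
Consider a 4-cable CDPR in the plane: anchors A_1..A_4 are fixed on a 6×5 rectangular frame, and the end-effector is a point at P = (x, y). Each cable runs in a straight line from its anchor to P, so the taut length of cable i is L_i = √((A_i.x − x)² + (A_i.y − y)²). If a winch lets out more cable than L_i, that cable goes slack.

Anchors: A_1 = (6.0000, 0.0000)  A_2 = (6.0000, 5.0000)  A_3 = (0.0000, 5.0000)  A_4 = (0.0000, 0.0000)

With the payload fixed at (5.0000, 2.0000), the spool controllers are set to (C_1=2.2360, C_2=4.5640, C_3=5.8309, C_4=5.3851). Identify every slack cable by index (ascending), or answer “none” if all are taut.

2

i=1: geometric 2.2361 vs commanded 2.2360 ⇒ taut
i=2: geometric 3.1623 vs commanded 4.5640 ⇒ slack
i=3: geometric 5.8310 vs commanded 5.8309 ⇒ taut
i=4: geometric 5.3852 vs commanded 5.3851 ⇒ taut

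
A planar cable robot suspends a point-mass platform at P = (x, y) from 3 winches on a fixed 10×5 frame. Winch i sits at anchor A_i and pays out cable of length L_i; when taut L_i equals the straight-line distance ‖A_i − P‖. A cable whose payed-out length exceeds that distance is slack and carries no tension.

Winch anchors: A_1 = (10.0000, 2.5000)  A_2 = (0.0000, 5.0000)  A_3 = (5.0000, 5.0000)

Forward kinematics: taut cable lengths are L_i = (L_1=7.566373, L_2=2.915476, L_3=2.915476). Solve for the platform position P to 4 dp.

expand ‖A_i−P‖²=L_i² and subtract eq 1 (k_i ≔ ‖A_i‖²−L_i²)
k_1 = 100.0000+6.2500−57.2500 = 49.0000
eq1−eq2 → [20.0000  -5.0000]·P = 32.5000
eq1−eq3 → [10.0000  -5.0000]·P = 7.5000
2×2 solve → P = (2.5000, 3.5000)

(2.5000, 3.5000)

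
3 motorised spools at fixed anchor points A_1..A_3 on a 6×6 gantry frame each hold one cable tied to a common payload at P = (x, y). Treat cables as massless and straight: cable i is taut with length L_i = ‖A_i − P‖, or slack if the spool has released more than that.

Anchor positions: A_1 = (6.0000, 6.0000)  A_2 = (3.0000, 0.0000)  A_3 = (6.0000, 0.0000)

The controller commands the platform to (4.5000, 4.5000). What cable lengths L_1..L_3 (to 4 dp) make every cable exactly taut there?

cable 1: Δx=1.5000, Δy=1.5000; L_1 = √(Δx²+Δy²) = 2.1213
cable 2: Δx=-1.5000, Δy=-4.5000; L_2 = √(Δx²+Δy²) = 4.7434
cable 3: Δx=1.5000, Δy=-4.5000; L_3 = √(Δx²+Δy²) = 4.7434

(2.1213, 4.7434, 4.7434)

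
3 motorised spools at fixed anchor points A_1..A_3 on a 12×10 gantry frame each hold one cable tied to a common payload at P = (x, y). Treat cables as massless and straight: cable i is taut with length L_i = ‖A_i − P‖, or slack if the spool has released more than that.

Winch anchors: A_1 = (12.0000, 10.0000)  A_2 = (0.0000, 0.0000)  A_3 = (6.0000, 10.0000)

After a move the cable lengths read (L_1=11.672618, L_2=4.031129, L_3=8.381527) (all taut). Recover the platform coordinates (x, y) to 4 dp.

circle eqns → linear via eq_j − eq_1; set k_j = A_j·A_j − L_j²
k_1 = 144.0000+100.0000−136.2500 = 107.7500
24.0000·x + 20.0000·y = k_1−k_2 = 124.0000
12.0000·x + 0.0000·y = k_1−k_3 = 42.0000
solve first two rows → x=3.5000, y=2.0000

(3.5000, 2.0000)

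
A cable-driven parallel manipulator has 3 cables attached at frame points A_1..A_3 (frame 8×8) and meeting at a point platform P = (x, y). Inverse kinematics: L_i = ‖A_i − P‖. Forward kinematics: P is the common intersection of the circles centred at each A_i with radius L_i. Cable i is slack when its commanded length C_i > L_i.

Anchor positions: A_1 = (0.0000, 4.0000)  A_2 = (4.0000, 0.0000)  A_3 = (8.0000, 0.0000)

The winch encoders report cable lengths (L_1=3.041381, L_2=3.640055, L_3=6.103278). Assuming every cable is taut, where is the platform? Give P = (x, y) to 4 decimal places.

each cable: (A_i−P)·(A_i−P) = L_i²; let q_i = ‖A_i‖²−L_i²
q_1 = 0.0000+16.0000−9.2500 = 6.7500
row 1: -8.0000x + 8.0000y = 4.0000  (q_2=2.7500)
row 2: -16.0000x + 8.0000y = -20.0000  (q_3=26.7500)
Cramer on rows 1–2 → x = 3.0000, y = 3.5000

(3.0000, 3.5000)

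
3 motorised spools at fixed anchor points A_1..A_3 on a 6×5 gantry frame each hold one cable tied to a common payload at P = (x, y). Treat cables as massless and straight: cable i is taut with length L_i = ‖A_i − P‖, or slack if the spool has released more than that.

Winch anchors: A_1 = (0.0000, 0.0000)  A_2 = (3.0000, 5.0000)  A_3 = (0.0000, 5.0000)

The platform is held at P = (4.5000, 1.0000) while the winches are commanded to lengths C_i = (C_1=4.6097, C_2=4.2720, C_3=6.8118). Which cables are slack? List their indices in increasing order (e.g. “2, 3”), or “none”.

cable 1: √((-4.5000)²+(-1.0000)²)=4.6098, C_1=4.6097: taut
cable 2: √((-1.5000)²+(4.0000)²)=4.2720, C_2=4.2720: taut
cable 3: √((-4.5000)²+(4.0000)²)=6.0208, C_3=6.8118: slack

3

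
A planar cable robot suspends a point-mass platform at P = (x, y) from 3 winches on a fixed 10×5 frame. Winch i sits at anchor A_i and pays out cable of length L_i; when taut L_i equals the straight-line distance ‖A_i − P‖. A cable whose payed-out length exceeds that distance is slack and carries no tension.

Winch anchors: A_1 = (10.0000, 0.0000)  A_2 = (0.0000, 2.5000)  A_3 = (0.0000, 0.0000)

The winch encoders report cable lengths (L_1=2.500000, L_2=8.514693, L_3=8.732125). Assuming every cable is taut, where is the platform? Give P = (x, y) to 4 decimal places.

circle eqns → linear via eq_j − eq_1; set q_j = A_j·A_j − L_j²
q_1 = 100.0000+0.0000−6.2500 = 93.7500
20.0000·x − 5.0000·y = q_1−q_2 = 160.0000
20.0000·x + 0.0000·y = q_1−q_3 = 170.0000
solve first two rows → x=8.5000, y=2.0000

(8.5000, 2.0000)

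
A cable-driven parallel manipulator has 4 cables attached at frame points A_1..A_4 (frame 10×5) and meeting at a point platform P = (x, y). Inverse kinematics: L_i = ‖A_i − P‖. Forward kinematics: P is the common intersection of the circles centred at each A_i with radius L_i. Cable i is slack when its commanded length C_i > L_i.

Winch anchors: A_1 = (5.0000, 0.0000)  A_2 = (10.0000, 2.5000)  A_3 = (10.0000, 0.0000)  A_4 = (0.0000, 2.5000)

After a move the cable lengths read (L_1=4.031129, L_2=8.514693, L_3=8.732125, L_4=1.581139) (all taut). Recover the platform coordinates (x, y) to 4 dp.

circle eqns → linear via eq_j − eq_1; set k_j = A_j·A_j − L_j²
k_1 = 25.0000+0.0000−16.2500 = 8.7500
-10.0000·x − 5.0000·y = k_1−k_2 = -25.0000
-10.0000·x + 0.0000·y = k_1−k_3 = -15.0000
10.0000·x − 5.0000·y = k_1−k_4 = 5.0000
solve first two rows → x=1.5000, y=2.0000
check cable 4: ‖A_4−P‖² = 2.5000 ≈ L_4² = 2.5000 ✓

(1.5000, 2.0000)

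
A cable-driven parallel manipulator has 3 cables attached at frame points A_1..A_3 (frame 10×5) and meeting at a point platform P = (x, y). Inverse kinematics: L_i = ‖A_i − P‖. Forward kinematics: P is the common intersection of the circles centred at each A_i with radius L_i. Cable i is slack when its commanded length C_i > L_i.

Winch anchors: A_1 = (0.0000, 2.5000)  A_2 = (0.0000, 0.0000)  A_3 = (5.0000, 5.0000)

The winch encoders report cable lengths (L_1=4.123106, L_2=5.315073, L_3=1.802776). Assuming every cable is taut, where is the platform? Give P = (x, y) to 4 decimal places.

circle eqns → linear via eq_j − eq_1; set k_j = A_j·A_j − L_j²
k_1 = 0.0000+6.2500−17.0000 = -10.7500
0.0000·x + 5.0000·y = k_1−k_2 = 17.5000
-10.0000·x − 5.0000·y = k_1−k_3 = -57.5000
solve first two rows → x=4.0000, y=3.5000

(4.0000, 3.5000)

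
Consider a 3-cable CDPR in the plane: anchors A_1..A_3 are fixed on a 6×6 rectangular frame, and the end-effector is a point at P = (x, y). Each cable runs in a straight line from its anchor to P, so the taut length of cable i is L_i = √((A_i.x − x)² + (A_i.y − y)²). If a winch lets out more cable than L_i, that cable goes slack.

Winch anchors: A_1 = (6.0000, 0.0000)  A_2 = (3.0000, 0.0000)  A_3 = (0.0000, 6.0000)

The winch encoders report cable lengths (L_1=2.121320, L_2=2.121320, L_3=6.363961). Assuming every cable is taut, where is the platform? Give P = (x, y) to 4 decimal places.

(4.5000, 1.5000)

each cable: (A_i−P)·(A_i−P) = L_i²; let c_i = ‖A_i‖²−L_i²
c_1 = 36.0000+0.0000−4.5000 = 31.5000
row 1: 6.0000x + 0.0000y = 27.0000  (c_2=4.5000)
row 2: 12.0000x − 12.0000y = 36.0000  (c_3=-4.5000)
Cramer on rows 1–2 → x = 4.5000, y = 1.5000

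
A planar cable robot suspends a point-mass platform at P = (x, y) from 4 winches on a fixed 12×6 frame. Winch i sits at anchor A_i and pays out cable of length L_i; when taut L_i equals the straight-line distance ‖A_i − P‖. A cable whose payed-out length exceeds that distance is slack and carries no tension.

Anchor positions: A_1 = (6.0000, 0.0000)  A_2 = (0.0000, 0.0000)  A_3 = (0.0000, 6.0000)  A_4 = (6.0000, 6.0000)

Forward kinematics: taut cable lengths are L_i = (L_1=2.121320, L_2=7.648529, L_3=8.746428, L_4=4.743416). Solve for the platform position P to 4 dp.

(7.5000, 1.5000)

each cable: (A_i−P)·(A_i−P) = L_i²; let k_i = ‖A_i‖²−L_i²
k_1 = 36.0000+0.0000−4.5000 = 31.5000
row 1: 12.0000x + 0.0000y = 90.0000  (k_2=-58.5000)
row 2: 12.0000x − 12.0000y = 72.0000  (k_3=-40.5000)
row 3: 0.0000x − 12.0000y = -18.0000  (k_4=49.5000)
Cramer on rows 1–2 → x = 7.5000, y = 1.5000
check cable 4: ‖A_4−P‖² = 22.5000 ≈ L_4² = 22.5000 ✓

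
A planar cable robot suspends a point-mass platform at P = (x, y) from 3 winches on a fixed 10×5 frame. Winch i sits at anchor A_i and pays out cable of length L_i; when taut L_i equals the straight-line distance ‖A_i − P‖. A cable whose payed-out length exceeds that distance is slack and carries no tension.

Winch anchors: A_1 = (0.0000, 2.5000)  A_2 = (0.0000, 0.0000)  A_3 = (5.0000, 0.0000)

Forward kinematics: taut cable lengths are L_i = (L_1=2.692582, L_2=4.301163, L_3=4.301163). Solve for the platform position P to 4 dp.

(2.5000, 3.5000)

circle eqns → linear via eq_j − eq_1; set k_j = A_j·A_j − L_j²
k_1 = 0.0000+6.2500−7.2500 = -1.0000
0.0000·x + 5.0000·y = k_1−k_2 = 17.5000
-10.0000·x + 5.0000·y = k_1−k_3 = -7.5000
solve first two rows → x=2.5000, y=3.5000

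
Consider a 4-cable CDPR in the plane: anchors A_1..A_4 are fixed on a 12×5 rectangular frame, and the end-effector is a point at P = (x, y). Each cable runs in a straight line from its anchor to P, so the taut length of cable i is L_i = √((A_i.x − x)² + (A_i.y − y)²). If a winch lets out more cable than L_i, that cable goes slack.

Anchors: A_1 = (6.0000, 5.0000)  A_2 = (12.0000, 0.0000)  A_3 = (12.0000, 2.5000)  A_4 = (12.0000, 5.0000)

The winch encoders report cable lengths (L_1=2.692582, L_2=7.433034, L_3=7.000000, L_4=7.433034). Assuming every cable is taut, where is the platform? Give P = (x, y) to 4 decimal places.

each cable: (A_i−P)·(A_i−P) = L_i²; let k_i = ‖A_i‖²−L_i²
k_1 = 36.0000+25.0000−7.2500 = 53.7500
row 1: -12.0000x + 10.0000y = -35.0000  (k_2=88.7500)
row 2: -12.0000x + 5.0000y = -47.5000  (k_3=101.2500)
row 3: -12.0000x + 0.0000y = -60.0000  (k_4=113.7500)
Cramer on rows 1–2 → x = 5.0000, y = 2.5000
check cable 4: ‖A_4−P‖² = 55.2500 ≈ L_4² = 55.2500 ✓

(5.0000, 2.5000)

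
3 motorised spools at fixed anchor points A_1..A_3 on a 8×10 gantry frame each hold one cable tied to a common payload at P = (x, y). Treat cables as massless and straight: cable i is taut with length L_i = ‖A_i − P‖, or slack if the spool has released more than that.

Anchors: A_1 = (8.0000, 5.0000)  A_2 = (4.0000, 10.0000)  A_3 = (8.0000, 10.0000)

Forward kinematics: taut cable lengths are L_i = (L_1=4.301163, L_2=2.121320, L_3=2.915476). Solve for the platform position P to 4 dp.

(5.5000, 8.5000)

each cable: (A_i−P)·(A_i−P) = L_i²; let q_i = ‖A_i‖²−L_i²
q_1 = 64.0000+25.0000−18.5000 = 70.5000
row 1: 8.0000x − 10.0000y = -41.0000  (q_2=111.5000)
row 2: 0.0000x − 10.0000y = -85.0000  (q_3=155.5000)
Cramer on rows 1–2 → x = 5.5000, y = 8.5000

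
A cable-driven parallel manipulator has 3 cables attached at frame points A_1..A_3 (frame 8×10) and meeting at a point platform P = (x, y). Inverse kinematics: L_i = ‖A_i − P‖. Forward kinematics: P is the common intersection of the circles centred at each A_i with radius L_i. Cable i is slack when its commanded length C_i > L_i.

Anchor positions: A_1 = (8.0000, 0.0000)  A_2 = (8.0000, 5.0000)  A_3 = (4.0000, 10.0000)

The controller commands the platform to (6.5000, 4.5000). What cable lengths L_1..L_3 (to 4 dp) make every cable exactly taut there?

(4.7434, 1.5811, 6.0415)

L_1 = √((8.0000−6.5000)² + (0.0000−4.5000)²) = 4.7434
L_2 = √((8.0000−6.5000)² + (5.0000−4.5000)²) = 1.5811
L_3 = √((4.0000−6.5000)² + (10.0000−4.5000)²) = 6.0415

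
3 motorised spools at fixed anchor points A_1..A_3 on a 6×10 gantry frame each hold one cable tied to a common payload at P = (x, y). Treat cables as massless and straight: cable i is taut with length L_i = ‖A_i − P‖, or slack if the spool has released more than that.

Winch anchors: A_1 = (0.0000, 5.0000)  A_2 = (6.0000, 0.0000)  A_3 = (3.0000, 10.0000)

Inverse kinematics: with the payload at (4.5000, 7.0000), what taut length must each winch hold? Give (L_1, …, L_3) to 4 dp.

L_1 = √((0.0000−4.5000)² + (5.0000−7.0000)²) = 4.9244
L_2 = √((6.0000−4.5000)² + (0.0000−7.0000)²) = 7.1589
L_3 = √((3.0000−4.5000)² + (10.0000−7.0000)²) = 3.3541

(4.9244, 7.1589, 3.3541)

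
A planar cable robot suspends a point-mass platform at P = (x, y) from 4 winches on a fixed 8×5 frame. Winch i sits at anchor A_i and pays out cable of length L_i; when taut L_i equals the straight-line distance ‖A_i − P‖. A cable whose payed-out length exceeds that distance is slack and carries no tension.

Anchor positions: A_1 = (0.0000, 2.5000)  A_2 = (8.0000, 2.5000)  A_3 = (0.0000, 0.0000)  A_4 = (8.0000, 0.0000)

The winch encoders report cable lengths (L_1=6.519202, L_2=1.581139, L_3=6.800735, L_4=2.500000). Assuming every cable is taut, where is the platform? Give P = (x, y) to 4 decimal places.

each cable: (A_i−P)·(A_i−P) = L_i²; let q_i = ‖A_i‖²−L_i²
q_1 = 0.0000+6.2500−42.5000 = -36.2500
row 1: -16.0000x + 0.0000y = -104.0000  (q_2=67.7500)
row 2: 0.0000x + 5.0000y = 10.0000  (q_3=-46.2500)
row 3: -16.0000x + 5.0000y = -94.0000  (q_4=57.7500)
Cramer on rows 1–2 → x = 6.5000, y = 2.0000
check cable 4: ‖A_4−P‖² = 6.2500 ≈ L_4² = 6.2500 ✓

(6.5000, 2.0000)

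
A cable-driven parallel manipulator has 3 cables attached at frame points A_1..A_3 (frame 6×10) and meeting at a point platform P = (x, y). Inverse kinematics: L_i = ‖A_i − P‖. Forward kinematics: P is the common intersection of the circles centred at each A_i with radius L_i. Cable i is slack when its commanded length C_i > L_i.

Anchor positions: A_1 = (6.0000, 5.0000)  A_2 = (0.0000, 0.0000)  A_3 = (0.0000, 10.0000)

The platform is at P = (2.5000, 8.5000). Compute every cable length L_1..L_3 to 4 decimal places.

L_1: Δ = A_1−P = (3.5000, -3.5000) → ‖Δ‖ = √24.5000 = 4.9497
L_2: Δ = A_2−P = (-2.5000, -8.5000) → ‖Δ‖ = √78.5000 = 8.8600
L_3: Δ = A_3−P = (-2.5000, 1.5000) → ‖Δ‖ = √8.5000 = 2.9155

(4.9497, 8.8600, 2.9155)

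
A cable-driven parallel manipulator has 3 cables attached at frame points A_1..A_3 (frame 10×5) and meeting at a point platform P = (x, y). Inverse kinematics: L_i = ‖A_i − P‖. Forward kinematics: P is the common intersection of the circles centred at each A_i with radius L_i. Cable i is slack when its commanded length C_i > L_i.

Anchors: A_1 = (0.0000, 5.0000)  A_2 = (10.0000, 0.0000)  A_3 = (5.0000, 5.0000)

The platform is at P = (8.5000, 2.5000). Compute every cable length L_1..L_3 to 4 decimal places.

(8.8600, 2.9155, 4.3012)

L_1 = √((0.0000−8.5000)² + (5.0000−2.5000)²) = 8.8600
L_2 = √((10.0000−8.5000)² + (0.0000−2.5000)²) = 2.9155
L_3 = √((5.0000−8.5000)² + (5.0000−2.5000)²) = 4.3012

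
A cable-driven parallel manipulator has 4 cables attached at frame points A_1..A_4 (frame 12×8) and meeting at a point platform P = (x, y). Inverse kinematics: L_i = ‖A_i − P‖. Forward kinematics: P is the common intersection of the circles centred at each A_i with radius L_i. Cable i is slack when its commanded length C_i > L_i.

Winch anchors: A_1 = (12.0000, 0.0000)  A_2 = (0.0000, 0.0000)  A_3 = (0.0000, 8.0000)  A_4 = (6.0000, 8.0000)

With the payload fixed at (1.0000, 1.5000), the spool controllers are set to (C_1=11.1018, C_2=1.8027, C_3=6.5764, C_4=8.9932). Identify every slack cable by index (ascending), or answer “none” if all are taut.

i=1: geometric 11.1018 vs commanded 11.1018 ⇒ taut
i=2: geometric 1.8028 vs commanded 1.8027 ⇒ taut
i=3: geometric 6.5765 vs commanded 6.5764 ⇒ taut
i=4: geometric 8.2006 vs commanded 8.9932 ⇒ slack

4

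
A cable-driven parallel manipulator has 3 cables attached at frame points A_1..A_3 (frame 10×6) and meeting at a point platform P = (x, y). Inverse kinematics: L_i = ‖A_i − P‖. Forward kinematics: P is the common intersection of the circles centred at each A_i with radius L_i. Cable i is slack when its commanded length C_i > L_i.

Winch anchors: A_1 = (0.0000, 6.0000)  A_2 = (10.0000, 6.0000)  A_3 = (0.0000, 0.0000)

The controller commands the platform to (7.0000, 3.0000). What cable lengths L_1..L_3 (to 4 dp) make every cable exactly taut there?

cable 1: Δx=-7.0000, Δy=3.0000; L_1 = √(Δx²+Δy²) = 7.6158
cable 2: Δx=3.0000, Δy=3.0000; L_2 = √(Δx²+Δy²) = 4.2426
cable 3: Δx=-7.0000, Δy=-3.0000; L_3 = √(Δx²+Δy²) = 7.6158

(7.6158, 4.2426, 7.6158)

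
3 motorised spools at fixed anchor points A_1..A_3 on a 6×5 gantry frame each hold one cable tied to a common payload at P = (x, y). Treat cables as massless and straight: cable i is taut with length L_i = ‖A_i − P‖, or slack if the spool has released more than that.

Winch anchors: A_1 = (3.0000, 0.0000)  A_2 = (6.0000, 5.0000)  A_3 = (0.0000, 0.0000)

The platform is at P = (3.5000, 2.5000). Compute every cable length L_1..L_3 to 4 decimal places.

(2.5495, 3.5355, 4.3012)

L_1: Δ = A_1−P = (-0.5000, -2.5000) → ‖Δ‖ = √6.5000 = 2.5495
L_2: Δ = A_2−P = (2.5000, 2.5000) → ‖Δ‖ = √12.5000 = 3.5355
L_3: Δ = A_3−P = (-3.5000, -2.5000) → ‖Δ‖ = √18.5000 = 4.3012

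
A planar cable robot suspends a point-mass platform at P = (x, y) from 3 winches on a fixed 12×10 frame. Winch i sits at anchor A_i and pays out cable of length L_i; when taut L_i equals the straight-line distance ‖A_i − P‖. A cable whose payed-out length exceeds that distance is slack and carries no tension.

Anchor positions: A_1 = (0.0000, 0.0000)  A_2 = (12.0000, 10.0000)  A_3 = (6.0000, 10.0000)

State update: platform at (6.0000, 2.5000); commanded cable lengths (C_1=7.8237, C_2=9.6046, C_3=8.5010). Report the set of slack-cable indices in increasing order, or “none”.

i=1: geometric 6.5000 vs commanded 7.8237 ⇒ slack
i=2: geometric 9.6047 vs commanded 9.6046 ⇒ taut
i=3: geometric 7.5000 vs commanded 8.5010 ⇒ slack

1, 3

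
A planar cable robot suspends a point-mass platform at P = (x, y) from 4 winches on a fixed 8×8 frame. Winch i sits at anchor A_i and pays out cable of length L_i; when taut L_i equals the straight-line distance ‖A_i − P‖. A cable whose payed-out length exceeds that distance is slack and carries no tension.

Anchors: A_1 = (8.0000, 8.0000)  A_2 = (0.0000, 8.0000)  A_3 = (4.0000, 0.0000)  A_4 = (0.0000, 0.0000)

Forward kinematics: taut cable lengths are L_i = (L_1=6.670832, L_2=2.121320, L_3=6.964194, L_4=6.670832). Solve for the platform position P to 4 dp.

(1.5000, 6.5000)

expand ‖A_i−P‖²=L_i² and subtract eq 1 (k_i ≔ ‖A_i‖²−L_i²)
k_1 = 64.0000+64.0000−44.5000 = 83.5000
eq1−eq2 → [16.0000  0.0000]·P = 24.0000
eq1−eq3 → [8.0000  16.0000]·P = 116.0000
eq1−eq4 → [16.0000  16.0000]·P = 128.0000
2×2 solve → P = (1.5000, 6.5000)
check cable 4: ‖A_4−P‖² = 44.5000 ≈ L_4² = 44.5000 ✓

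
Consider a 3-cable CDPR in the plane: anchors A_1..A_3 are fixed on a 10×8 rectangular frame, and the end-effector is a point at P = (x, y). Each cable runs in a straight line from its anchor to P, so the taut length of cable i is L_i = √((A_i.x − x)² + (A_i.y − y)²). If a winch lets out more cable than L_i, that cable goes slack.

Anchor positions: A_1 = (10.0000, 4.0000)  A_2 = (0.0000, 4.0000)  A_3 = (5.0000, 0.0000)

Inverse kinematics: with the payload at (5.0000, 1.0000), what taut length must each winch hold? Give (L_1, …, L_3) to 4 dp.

L_1: Δ = A_1−P = (5.0000, 3.0000) → ‖Δ‖ = √34.0000 = 5.8310
L_2: Δ = A_2−P = (-5.0000, 3.0000) → ‖Δ‖ = √34.0000 = 5.8310
L_3: Δ = A_3−P = (0.0000, -1.0000) → ‖Δ‖ = √1.0000 = 1.0000

(5.8310, 5.8310, 1.0000)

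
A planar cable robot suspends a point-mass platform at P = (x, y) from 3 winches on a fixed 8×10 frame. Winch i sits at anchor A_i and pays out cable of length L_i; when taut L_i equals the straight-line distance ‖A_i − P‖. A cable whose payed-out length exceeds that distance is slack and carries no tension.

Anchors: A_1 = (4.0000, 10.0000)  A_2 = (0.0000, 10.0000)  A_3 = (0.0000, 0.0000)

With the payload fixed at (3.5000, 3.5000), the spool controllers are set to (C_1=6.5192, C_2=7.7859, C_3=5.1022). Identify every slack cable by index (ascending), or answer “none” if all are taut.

cable 1: √((0.5000)²+(6.5000)²)=6.5192, C_1=6.5192: taut
cable 2: √((-3.5000)²+(6.5000)²)=7.3824, C_2=7.7859: slack
cable 3: √((-3.5000)²+(-3.5000)²)=4.9497, C_3=5.1022: slack

2, 3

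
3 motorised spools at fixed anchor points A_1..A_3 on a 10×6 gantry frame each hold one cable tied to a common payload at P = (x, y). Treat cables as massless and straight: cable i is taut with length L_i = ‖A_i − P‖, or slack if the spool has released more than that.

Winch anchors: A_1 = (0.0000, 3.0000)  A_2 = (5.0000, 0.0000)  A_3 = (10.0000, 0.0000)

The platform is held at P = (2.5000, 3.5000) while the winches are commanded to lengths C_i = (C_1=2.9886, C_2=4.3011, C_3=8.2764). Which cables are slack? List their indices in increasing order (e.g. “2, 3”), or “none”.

cable 1: L_1 = ‖A_1−P‖ = 2.5495;  C_1 = 2.9886 → slack
cable 2: L_2 = ‖A_2−P‖ = 4.3012;  C_2 = 4.3011 → taut
cable 3: L_3 = ‖A_3−P‖ = 8.2765;  C_3 = 8.2764 → taut

1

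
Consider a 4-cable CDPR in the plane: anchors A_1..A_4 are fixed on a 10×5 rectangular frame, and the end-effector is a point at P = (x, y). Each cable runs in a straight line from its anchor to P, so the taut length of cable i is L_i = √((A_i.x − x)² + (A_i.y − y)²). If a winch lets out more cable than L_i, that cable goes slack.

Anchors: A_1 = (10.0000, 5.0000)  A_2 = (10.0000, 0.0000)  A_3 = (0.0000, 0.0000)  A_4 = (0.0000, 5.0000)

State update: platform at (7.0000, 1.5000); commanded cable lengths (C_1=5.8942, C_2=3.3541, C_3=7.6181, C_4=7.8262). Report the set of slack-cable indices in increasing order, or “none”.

1, 3

cable 1: L_1 = ‖A_1−P‖ = 4.6098;  C_1 = 5.8942 → slack
cable 2: L_2 = ‖A_2−P‖ = 3.3541;  C_2 = 3.3541 → taut
cable 3: L_3 = ‖A_3−P‖ = 7.1589;  C_3 = 7.6181 → slack
cable 4: L_4 = ‖A_4−P‖ = 7.8262;  C_4 = 7.8262 → taut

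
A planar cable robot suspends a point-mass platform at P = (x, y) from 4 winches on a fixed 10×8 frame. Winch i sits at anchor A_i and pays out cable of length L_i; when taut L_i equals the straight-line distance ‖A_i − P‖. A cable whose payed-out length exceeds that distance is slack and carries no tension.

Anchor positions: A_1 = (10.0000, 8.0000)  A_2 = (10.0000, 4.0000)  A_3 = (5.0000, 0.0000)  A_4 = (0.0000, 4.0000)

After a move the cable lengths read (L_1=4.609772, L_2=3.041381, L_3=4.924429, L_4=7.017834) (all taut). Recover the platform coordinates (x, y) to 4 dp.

expand ‖A_i−P‖²=L_i² and subtract eq 1 (c_i ≔ ‖A_i‖²−L_i²)
c_1 = 100.0000+64.0000−21.2500 = 142.7500
eq1−eq2 → [0.0000  8.0000]·P = 36.0000
eq1−eq3 → [10.0000  16.0000]·P = 142.0000
eq1−eq4 → [20.0000  8.0000]·P = 176.0000
2×2 solve → P = (7.0000, 4.5000)
check cable 4: ‖A_4−P‖² = 49.2500 ≈ L_4² = 49.2500 ✓

(7.0000, 4.5000)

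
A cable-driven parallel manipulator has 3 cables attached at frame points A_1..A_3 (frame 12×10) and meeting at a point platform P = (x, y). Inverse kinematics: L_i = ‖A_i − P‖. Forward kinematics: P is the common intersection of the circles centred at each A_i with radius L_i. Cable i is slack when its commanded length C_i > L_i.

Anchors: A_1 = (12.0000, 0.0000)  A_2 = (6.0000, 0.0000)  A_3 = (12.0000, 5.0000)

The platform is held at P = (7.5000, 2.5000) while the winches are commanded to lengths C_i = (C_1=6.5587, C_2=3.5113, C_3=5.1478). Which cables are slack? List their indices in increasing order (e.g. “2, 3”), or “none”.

i=1: geometric 5.1478 vs commanded 6.5587 ⇒ slack
i=2: geometric 2.9155 vs commanded 3.5113 ⇒ slack
i=3: geometric 5.1478 vs commanded 5.1478 ⇒ taut

1, 2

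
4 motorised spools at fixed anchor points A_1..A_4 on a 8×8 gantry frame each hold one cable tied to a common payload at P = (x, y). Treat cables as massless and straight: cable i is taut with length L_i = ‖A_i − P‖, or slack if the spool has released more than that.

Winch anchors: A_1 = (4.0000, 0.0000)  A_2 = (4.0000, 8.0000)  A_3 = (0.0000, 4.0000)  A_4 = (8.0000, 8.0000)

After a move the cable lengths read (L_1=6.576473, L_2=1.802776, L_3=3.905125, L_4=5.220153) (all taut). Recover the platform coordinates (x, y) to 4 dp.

expand ‖A_i−P‖²=L_i² and subtract eq 1 (q_i ≔ ‖A_i‖²−L_i²)
q_1 = 16.0000+0.0000−43.2500 = -27.2500
eq1−eq2 → [0.0000  -16.0000]·P = -104.0000
eq1−eq3 → [8.0000  -8.0000]·P = -28.0000
eq1−eq4 → [-8.0000  -16.0000]·P = -128.0000
2×2 solve → P = (3.0000, 6.5000)
check cable 4: ‖A_4−P‖² = 27.2500 ≈ L_4² = 27.2500 ✓

(3.0000, 6.5000)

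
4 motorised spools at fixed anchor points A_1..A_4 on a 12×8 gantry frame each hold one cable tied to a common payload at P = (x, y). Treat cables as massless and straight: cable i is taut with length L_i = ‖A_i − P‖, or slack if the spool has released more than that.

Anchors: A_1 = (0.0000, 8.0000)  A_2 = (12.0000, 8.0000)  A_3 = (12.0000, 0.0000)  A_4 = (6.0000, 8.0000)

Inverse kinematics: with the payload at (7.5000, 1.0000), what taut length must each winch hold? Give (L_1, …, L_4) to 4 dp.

(10.2591, 8.3217, 4.6098, 7.1589)

L_1 = √((0.0000−7.5000)² + (8.0000−1.0000)²) = 10.2591
L_2 = √((12.0000−7.5000)² + (8.0000−1.0000)²) = 8.3217
L_3 = √((12.0000−7.5000)² + (0.0000−1.0000)²) = 4.6098
L_4 = √((6.0000−7.5000)² + (8.0000−1.0000)²) = 7.1589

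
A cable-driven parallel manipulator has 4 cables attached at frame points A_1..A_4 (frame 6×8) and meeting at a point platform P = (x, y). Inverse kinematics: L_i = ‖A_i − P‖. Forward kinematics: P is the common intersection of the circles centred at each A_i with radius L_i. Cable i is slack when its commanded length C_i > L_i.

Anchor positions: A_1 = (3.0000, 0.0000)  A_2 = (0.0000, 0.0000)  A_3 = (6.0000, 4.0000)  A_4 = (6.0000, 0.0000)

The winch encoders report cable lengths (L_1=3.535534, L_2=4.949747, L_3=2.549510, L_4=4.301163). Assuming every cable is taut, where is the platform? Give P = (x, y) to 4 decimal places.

circle eqns → linear via eq_j − eq_1; set q_j = A_j·A_j − L_j²
q_1 = 9.0000+0.0000−12.5000 = -3.5000
6.0000·x + 0.0000·y = q_1−q_2 = 21.0000
-6.0000·x − 8.0000·y = q_1−q_3 = -49.0000
-6.0000·x + 0.0000·y = q_1−q_4 = -21.0000
solve first two rows → x=3.5000, y=3.5000
check cable 4: ‖A_4−P‖² = 18.5000 ≈ L_4² = 18.5000 ✓

(3.5000, 3.5000)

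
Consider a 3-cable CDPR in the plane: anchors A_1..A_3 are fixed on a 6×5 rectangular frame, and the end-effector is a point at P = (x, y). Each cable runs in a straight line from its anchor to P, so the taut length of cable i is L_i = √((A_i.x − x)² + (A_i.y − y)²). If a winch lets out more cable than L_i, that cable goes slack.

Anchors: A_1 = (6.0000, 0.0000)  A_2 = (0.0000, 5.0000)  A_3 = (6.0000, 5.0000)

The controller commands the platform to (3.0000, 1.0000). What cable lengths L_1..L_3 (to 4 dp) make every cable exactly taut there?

L_1: Δ = A_1−P = (3.0000, -1.0000) → ‖Δ‖ = √10.0000 = 3.1623
L_2: Δ = A_2−P = (-3.0000, 4.0000) → ‖Δ‖ = √25.0000 = 5.0000
L_3: Δ = A_3−P = (3.0000, 4.0000) → ‖Δ‖ = √25.0000 = 5.0000

(3.1623, 5.0000, 5.0000)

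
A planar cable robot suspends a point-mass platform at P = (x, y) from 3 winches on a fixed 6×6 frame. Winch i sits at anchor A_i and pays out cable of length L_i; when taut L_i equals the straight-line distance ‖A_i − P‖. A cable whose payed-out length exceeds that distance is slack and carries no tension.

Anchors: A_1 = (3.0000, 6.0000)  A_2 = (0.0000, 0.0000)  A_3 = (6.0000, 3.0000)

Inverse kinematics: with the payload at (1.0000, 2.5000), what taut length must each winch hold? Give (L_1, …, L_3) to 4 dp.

cable 1: Δx=2.0000, Δy=3.5000; L_1 = √(Δx²+Δy²) = 4.0311
cable 2: Δx=-1.0000, Δy=-2.5000; L_2 = √(Δx²+Δy²) = 2.6926
cable 3: Δx=5.0000, Δy=0.5000; L_3 = √(Δx²+Δy²) = 5.0249

(4.0311, 2.6926, 5.0249)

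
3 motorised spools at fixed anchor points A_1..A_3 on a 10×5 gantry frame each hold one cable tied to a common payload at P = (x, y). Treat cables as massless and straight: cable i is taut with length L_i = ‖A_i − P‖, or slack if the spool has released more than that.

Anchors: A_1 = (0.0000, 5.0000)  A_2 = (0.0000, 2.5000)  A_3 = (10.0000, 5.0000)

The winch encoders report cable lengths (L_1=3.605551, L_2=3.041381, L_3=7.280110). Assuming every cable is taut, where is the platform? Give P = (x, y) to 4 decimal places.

(3.0000, 3.0000)

expand ‖A_i−P‖²=L_i² and subtract eq 1 (q_i ≔ ‖A_i‖²−L_i²)
q_1 = 0.0000+25.0000−13.0000 = 12.0000
eq1−eq2 → [0.0000  5.0000]·P = 15.0000
eq1−eq3 → [-20.0000  0.0000]·P = -60.0000
2×2 solve → P = (3.0000, 3.0000)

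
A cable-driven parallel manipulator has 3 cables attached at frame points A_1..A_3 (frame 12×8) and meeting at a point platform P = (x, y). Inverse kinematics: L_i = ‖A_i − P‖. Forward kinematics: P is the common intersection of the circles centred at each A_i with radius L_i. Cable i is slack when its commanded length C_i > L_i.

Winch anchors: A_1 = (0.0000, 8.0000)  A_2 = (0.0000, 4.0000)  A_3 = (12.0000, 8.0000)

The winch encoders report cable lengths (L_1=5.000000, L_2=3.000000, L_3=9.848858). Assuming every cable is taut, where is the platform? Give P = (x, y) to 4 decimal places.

expand ‖A_i−P‖²=L_i² and subtract eq 1 (k_i ≔ ‖A_i‖²−L_i²)
k_1 = 0.0000+64.0000−25.0000 = 39.0000
eq1−eq2 → [0.0000  8.0000]·P = 32.0000
eq1−eq3 → [-24.0000  0.0000]·P = -72.0000
2×2 solve → P = (3.0000, 4.0000)

(3.0000, 4.0000)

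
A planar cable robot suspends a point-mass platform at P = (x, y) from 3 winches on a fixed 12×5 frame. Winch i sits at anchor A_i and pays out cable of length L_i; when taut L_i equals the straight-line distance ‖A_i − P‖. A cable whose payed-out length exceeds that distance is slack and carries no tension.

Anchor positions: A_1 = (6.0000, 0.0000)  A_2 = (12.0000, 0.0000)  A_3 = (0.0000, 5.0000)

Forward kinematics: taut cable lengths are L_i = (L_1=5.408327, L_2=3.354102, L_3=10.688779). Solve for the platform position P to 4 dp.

(10.5000, 3.0000)

expand ‖A_i−P‖²=L_i² and subtract eq 1 (c_i ≔ ‖A_i‖²−L_i²)
c_1 = 36.0000+0.0000−29.2500 = 6.7500
eq1−eq2 → [-12.0000  0.0000]·P = -126.0000
eq1−eq3 → [12.0000  -10.0000]·P = 96.0000
2×2 solve → P = (10.5000, 3.0000)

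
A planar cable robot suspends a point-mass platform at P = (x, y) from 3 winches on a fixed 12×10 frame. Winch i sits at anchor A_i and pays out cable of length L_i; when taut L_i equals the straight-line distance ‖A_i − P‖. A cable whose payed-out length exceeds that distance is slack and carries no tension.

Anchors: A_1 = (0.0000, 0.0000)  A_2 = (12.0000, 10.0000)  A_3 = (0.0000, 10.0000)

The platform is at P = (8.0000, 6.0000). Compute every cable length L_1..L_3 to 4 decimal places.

(10.0000, 5.6569, 8.9443)

L_1: Δ = A_1−P = (-8.0000, -6.0000) → ‖Δ‖ = √100.0000 = 10.0000
L_2: Δ = A_2−P = (4.0000, 4.0000) → ‖Δ‖ = √32.0000 = 5.6569
L_3: Δ = A_3−P = (-8.0000, 4.0000) → ‖Δ‖ = √80.0000 = 8.9443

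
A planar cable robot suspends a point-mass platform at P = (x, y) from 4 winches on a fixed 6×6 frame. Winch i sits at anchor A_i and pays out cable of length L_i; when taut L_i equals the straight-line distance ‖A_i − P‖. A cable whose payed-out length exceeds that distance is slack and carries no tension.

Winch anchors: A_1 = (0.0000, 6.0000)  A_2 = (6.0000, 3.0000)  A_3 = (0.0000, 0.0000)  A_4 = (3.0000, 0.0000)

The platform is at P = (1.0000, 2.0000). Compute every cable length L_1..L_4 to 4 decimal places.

cable 1: Δx=-1.0000, Δy=4.0000; L_1 = √(Δx²+Δy²) = 4.1231
cable 2: Δx=5.0000, Δy=1.0000; L_2 = √(Δx²+Δy²) = 5.0990
cable 3: Δx=-1.0000, Δy=-2.0000; L_3 = √(Δx²+Δy²) = 2.2361
cable 4: Δx=2.0000, Δy=-2.0000; L_4 = √(Δx²+Δy²) = 2.8284

(4.1231, 5.0990, 2.2361, 2.8284)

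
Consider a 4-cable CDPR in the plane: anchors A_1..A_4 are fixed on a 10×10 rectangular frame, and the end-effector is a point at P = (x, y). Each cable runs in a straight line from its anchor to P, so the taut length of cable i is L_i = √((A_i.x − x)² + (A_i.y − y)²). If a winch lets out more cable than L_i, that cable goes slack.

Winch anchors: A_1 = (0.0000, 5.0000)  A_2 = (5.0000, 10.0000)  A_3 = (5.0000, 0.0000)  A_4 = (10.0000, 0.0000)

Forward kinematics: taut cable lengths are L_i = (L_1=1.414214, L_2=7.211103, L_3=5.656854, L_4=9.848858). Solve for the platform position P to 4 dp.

(1.0000, 4.0000)

each cable: (A_i−P)·(A_i−P) = L_i²; let c_i = ‖A_i‖²−L_i²
c_1 = 0.0000+25.0000−2.0000 = 23.0000
row 1: -10.0000x − 10.0000y = -50.0000  (c_2=73.0000)
row 2: -10.0000x + 10.0000y = 30.0000  (c_3=-7.0000)
row 3: -20.0000x + 10.0000y = 20.0000  (c_4=3.0000)
Cramer on rows 1–2 → x = 1.0000, y = 4.0000
check cable 4: ‖A_4−P‖² = 97.0000 ≈ L_4² = 97.0000 ✓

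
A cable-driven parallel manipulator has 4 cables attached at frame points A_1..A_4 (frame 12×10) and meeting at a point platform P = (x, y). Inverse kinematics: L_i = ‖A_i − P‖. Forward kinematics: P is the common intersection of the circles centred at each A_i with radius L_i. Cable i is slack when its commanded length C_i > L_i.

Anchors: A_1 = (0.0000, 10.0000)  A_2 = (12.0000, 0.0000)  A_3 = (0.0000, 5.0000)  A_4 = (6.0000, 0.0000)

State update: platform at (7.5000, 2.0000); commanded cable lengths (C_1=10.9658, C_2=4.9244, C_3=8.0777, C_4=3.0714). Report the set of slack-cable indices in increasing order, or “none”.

cable 1: √((-7.5000)²+(8.0000)²)=10.9659, C_1=10.9658: taut
cable 2: √((4.5000)²+(-2.0000)²)=4.9244, C_2=4.9244: taut
cable 3: √((-7.5000)²+(3.0000)²)=8.0777, C_3=8.0777: taut
cable 4: √((-1.5000)²+(-2.0000)²)=2.5000, C_4=3.0714: slack

4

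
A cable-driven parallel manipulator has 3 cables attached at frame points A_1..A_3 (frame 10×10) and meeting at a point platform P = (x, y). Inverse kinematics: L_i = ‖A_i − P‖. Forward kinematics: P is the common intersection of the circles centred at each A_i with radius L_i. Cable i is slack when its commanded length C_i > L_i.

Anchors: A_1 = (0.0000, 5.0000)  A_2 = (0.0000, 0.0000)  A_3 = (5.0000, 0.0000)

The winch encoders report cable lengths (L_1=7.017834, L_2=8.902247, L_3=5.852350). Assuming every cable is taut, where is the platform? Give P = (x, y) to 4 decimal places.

expand ‖A_i−P‖²=L_i² and subtract eq 1 (k_i ≔ ‖A_i‖²−L_i²)
k_1 = 0.0000+25.0000−49.2500 = -24.2500
eq1−eq2 → [0.0000  10.0000]·P = 55.0000
eq1−eq3 → [-10.0000  10.0000]·P = -15.0000
2×2 solve → P = (7.0000, 5.5000)

(7.0000, 5.5000)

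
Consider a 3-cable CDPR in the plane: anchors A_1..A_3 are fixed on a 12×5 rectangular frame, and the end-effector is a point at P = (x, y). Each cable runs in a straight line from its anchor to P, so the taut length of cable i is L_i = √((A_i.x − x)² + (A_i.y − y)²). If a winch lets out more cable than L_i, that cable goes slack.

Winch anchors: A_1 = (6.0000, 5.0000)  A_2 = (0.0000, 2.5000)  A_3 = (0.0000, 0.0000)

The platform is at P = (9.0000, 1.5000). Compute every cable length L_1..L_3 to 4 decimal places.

(4.6098, 9.0554, 9.1241)

cable 1: Δx=-3.0000, Δy=3.5000; L_1 = √(Δx²+Δy²) = 4.6098
cable 2: Δx=-9.0000, Δy=1.0000; L_2 = √(Δx²+Δy²) = 9.0554
cable 3: Δx=-9.0000, Δy=-1.5000; L_3 = √(Δx²+Δy²) = 9.1241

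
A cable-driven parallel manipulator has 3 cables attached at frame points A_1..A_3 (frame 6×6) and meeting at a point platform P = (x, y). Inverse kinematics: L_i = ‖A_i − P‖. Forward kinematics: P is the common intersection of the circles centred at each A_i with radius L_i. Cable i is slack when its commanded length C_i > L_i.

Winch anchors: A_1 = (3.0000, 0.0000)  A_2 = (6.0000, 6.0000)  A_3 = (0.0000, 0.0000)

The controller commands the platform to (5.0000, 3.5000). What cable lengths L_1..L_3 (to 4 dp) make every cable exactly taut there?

(4.0311, 2.6926, 6.1033)

L_1: Δ = A_1−P = (-2.0000, -3.5000) → ‖Δ‖ = √16.2500 = 4.0311
L_2: Δ = A_2−P = (1.0000, 2.5000) → ‖Δ‖ = √7.2500 = 2.6926
L_3: Δ = A_3−P = (-5.0000, -3.5000) → ‖Δ‖ = √37.2500 = 6.1033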